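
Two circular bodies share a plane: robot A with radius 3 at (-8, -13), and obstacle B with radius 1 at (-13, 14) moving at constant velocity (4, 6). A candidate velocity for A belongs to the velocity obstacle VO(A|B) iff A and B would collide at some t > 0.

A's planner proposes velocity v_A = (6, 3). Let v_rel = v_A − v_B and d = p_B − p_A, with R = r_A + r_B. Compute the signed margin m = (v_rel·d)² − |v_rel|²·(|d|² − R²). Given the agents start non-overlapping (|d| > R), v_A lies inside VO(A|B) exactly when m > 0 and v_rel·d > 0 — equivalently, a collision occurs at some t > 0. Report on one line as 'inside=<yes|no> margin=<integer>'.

d = (-5, 27),  |d|² = 754;  R = 3+1 = 4,  c = 754−4² = 738
v_rel = (2, -3),  |v_rel|² = 13;  v_rel·d = (2)·(-5) + (-3)·(27) = -91
13·t² + 182·t + 738 = 0  ⇒  m = (-91)² − 13·738 = -1313
m = -1313 < 0,  v_rel·d = -91 < 0  ⇒  outside

inside=no margin=-1313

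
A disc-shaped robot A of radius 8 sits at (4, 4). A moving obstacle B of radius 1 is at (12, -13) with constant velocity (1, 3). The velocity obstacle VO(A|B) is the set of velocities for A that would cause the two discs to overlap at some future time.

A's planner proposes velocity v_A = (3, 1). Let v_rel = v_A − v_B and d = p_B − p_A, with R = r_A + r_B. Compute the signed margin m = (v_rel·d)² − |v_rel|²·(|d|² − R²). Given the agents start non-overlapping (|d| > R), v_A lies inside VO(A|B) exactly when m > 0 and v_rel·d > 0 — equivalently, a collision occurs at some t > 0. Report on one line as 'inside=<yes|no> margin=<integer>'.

d = (8, -17),  |d|² = 353;  R = 8+1 = 9,  c = 353−9² = 272
v_rel = (2, -2),  |v_rel|² = 8;  v_rel·d = (2)·(8) + (-2)·(-17) = 50
8·t² − 100·t + 272 = 0  ⇒  m = 50² − 8·272 = 324
m = 324 > 0,  v_rel·d = 50 > 0  ⇒  inside

inside=yes margin=324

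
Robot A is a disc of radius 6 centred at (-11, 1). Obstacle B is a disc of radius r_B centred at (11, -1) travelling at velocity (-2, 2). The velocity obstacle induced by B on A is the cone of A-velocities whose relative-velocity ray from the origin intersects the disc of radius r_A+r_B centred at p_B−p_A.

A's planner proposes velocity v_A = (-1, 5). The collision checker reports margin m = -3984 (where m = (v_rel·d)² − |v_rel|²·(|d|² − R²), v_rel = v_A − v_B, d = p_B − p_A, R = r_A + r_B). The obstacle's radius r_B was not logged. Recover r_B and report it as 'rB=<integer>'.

m = -3984
d = (22, -2);  v_rel = (1, 3),  |v_rel|² = 10
v_rel×d = (1)·(-2) − (3)·(22) = -68
since m = R²·10 − (-68)²:  R² = (4624 + -3984) / 10 = 64
R = √64 = 8  ⇒  r_B = 8 − 6 = 2

rB=2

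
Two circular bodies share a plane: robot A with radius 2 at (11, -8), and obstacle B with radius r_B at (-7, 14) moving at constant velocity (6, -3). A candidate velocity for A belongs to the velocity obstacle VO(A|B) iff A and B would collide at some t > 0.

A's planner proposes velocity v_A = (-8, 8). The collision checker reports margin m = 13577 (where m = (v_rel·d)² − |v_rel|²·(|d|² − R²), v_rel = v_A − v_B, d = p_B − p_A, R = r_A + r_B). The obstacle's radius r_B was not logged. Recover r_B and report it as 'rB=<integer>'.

m = 13577
d = (-18, 22);  v_rel = (-14, 11),  |v_rel|² = 317
v_rel×d = (-14)·(22) − (11)·(-18) = -110
since m = R²·317 − (-110)²:  R² = (12100 + 13577) / 317 = 81
R = √81 = 9  ⇒  r_B = 9 − 2 = 7

rB=7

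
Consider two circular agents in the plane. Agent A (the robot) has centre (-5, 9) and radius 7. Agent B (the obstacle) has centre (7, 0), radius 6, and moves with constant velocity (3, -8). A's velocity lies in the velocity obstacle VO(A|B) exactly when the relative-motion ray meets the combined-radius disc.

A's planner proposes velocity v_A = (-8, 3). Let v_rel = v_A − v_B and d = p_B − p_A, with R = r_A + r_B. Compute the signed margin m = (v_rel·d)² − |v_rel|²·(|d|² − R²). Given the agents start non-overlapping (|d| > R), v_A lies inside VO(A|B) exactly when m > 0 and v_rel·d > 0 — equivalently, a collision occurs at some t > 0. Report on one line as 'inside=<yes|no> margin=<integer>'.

d = (12, -9),  |d|² = 225;  R = 7+6 = 13,  c = 225−13² = 56
v_rel = (-11, 11),  |v_rel|² = 242;  v_rel·d = (-11)·(12) + (11)·(-9) = -231
242·t² + 462·t + 56 = 0  ⇒  m = (-231)² − 242·56 = 39809
m = 39809 > 0,  v_rel·d = -231 < 0  ⇒  outside

inside=no margin=39809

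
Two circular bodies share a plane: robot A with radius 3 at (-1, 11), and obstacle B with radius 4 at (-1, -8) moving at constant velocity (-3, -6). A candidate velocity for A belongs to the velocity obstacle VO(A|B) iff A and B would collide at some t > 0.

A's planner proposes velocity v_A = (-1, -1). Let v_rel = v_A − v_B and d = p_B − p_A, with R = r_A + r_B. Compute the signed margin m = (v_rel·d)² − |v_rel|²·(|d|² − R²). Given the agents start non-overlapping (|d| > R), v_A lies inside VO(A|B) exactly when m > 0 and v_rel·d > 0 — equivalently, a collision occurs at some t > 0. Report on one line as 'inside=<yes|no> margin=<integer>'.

d = (0, -19),  |d|² = 361;  R = 3+4 = 7,  c = 361−7² = 312
v_rel = (2, 5),  |v_rel|² = 29;  v_rel·d = (2)·(0) + (5)·(-19) = -95
29·t² + 190·t + 312 = 0  ⇒  m = (-95)² − 29·312 = -23
m = -23 < 0,  v_rel·d = -95 < 0  ⇒  outside

inside=no margin=-23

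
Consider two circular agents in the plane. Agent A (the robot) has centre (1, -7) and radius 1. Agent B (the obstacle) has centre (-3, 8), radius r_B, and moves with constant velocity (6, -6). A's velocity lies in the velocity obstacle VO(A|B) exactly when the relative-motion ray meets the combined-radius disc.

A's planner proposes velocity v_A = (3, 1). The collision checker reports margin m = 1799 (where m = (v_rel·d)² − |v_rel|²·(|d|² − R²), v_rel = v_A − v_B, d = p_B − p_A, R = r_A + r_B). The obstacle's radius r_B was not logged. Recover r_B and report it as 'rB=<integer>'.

m = 1799
d = (-4, 15);  v_rel = (-3, 7),  |v_rel|² = 58
v_rel×d = (-3)·(15) − (7)·(-4) = -17
since m = R²·58 − (-17)²:  R² = (289 + 1799) / 58 = 36
R = √36 = 6  ⇒  r_B = 6 − 1 = 5

rB=5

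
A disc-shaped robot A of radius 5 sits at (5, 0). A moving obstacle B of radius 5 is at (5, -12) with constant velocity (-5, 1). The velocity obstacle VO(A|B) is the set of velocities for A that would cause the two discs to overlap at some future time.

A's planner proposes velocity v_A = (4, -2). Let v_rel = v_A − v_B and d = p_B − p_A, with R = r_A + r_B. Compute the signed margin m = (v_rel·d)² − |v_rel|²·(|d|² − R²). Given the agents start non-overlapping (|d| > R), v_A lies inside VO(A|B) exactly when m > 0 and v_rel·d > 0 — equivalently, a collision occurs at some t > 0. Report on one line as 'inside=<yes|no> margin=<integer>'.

d = (0, -12),  |d|² = 144;  R = 5+5 = 10,  c = 144−10² = 44
v_rel = (9, -3),  |v_rel|² = 90;  v_rel·d = (9)·(0) + (-3)·(-12) = 36
90·t² − 72·t + 44 = 0  ⇒  m = 36² − 90·44 = -2664
m = -2664 < 0,  v_rel·d = 36 > 0  ⇒  outside

inside=no margin=-2664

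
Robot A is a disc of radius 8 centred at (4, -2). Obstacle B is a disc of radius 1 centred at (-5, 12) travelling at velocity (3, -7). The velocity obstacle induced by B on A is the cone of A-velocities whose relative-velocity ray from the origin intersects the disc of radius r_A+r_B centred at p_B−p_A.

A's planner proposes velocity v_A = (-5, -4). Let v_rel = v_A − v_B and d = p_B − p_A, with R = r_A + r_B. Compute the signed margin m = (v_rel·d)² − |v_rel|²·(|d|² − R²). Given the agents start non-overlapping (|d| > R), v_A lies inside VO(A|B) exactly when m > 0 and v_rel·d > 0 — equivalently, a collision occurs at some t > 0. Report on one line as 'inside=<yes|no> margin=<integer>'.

d = (-9, 14),  |d|² = 277;  R = 8+1 = 9,  c = 277−9² = 196
v_rel = (-8, 3),  |v_rel|² = 73;  v_rel·d = (-8)·(-9) + (3)·(14) = 114
73·t² − 228·t + 196 = 0  ⇒  m = 114² − 73·196 = -1312
m = -1312 < 0,  v_rel·d = 114 > 0  ⇒  outside

inside=no margin=-1312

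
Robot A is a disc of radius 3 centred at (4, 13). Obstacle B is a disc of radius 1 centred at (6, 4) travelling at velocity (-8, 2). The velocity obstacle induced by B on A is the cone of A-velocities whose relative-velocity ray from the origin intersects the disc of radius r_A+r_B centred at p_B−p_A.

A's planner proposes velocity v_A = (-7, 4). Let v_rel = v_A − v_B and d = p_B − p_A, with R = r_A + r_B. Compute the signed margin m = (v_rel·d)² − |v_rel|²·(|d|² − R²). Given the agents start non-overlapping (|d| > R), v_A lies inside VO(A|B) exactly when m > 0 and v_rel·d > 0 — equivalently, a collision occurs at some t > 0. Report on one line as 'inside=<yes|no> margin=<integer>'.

d = (2, -9),  |d|² = 85;  R = 3+1 = 4,  c = 85−4² = 69
v_rel = (1, 2),  |v_rel|² = 5;  v_rel·d = (1)·(2) + (2)·(-9) = -16
5·t² + 32·t + 69 = 0  ⇒  m = (-16)² − 5·69 = -89
m = -89 < 0,  v_rel·d = -16 < 0  ⇒  outside

inside=no margin=-89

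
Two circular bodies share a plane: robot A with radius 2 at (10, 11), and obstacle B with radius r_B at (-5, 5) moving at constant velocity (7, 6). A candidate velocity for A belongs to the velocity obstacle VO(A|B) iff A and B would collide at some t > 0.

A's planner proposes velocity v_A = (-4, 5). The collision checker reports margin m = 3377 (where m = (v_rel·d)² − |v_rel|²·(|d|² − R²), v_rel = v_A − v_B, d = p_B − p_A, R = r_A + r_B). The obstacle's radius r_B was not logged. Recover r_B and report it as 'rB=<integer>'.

m = 3377
d = (-15, -6);  v_rel = (-11, -1),  |v_rel|² = 122
v_rel×d = (-11)·(-6) − (-1)·(-15) = 51
since m = R²·122 − 51²:  R² = (2601 + 3377) / 122 = 49
R = √49 = 7  ⇒  r_B = 7 − 2 = 5

rB=5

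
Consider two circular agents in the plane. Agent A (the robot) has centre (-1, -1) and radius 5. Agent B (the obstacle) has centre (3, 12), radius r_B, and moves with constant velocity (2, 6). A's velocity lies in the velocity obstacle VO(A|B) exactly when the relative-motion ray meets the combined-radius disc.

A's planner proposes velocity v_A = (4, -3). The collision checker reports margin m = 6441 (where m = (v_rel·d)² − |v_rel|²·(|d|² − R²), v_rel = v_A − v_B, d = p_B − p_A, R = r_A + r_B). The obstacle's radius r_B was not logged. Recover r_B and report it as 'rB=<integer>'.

m = 6441
d = (4, 13);  v_rel = (2, -9),  |v_rel|² = 85
v_rel×d = (2)·(13) − (-9)·(4) = 62
since m = R²·85 − 62²:  R² = (3844 + 6441) / 85 = 121
R = √121 = 11  ⇒  r_B = 11 − 5 = 6

rB=6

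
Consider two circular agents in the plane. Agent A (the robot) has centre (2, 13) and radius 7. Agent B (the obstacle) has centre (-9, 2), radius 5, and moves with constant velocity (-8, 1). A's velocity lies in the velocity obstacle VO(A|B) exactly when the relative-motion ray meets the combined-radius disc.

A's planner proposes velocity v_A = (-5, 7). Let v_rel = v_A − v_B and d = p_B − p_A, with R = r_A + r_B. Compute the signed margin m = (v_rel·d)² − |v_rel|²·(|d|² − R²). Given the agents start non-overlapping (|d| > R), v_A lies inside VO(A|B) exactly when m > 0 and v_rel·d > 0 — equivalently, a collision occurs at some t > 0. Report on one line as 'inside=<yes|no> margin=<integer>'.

d = (-11, -11),  |d|² = 242;  R = 7+5 = 12,  c = 242−12² = 98
v_rel = (3, 6),  |v_rel|² = 45;  v_rel·d = (3)·(-11) + (6)·(-11) = -99
45·t² + 198·t + 98 = 0  ⇒  m = (-99)² − 45·98 = 5391
m = 5391 > 0,  v_rel·d = -99 < 0  ⇒  outside

inside=no margin=5391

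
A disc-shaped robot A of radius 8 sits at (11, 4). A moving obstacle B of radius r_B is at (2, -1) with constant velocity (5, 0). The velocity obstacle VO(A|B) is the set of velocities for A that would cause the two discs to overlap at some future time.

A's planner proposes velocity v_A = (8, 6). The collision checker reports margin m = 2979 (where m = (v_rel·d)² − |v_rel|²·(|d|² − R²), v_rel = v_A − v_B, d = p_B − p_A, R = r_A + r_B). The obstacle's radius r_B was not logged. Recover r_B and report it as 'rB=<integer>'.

m = 2979
d = (-9, -5);  v_rel = (3, 6),  |v_rel|² = 45
v_rel×d = (3)·(-5) − (6)·(-9) = 39
since m = R²·45 − 39²:  R² = (1521 + 2979) / 45 = 100
R = √100 = 10  ⇒  r_B = 10 − 8 = 2

rB=2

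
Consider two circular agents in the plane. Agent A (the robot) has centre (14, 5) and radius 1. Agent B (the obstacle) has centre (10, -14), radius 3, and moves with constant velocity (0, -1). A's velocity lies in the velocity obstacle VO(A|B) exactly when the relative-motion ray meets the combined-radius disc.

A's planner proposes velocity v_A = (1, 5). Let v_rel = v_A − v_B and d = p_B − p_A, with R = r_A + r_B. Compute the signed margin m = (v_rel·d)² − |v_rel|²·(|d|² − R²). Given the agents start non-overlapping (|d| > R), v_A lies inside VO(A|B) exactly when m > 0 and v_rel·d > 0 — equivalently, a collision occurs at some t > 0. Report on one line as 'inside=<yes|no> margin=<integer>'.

d = (-4, -19),  |d|² = 377;  R = 1+3 = 4,  c = 377−4² = 361
v_rel = (1, 6),  |v_rel|² = 37;  v_rel·d = (1)·(-4) + (6)·(-19) = -118
37·t² + 236·t + 361 = 0  ⇒  m = (-118)² − 37·361 = 567
m = 567 > 0,  v_rel·d = -118 < 0  ⇒  outside

inside=no margin=567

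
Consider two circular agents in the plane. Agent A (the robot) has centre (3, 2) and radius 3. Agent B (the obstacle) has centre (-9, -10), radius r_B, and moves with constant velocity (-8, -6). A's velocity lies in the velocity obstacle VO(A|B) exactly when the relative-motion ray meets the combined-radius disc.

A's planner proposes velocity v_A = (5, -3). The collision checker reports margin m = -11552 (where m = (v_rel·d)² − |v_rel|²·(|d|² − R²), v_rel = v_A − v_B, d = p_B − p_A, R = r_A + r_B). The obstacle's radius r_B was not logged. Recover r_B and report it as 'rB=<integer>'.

m = -11552
d = (-12, -12);  v_rel = (13, 3),  |v_rel|² = 178
v_rel×d = (13)·(-12) − (3)·(-12) = -120
since m = R²·178 − (-120)²:  R² = (14400 + -11552) / 178 = 16
R = √16 = 4  ⇒  r_B = 4 − 3 = 1

rB=1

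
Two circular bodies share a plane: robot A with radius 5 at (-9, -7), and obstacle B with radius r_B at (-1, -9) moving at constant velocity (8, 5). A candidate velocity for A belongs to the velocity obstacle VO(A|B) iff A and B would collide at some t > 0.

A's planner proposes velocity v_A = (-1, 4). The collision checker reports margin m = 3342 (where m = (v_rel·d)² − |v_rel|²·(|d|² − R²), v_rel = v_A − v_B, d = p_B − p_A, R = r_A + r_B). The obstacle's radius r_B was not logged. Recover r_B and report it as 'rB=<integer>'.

m = 3342
d = (8, -2);  v_rel = (-9, -1),  |v_rel|² = 82
v_rel×d = (-9)·(-2) − (-1)·(8) = 26
since m = R²·82 − 26²:  R² = (676 + 3342) / 82 = 49
R = √49 = 7  ⇒  r_B = 7 − 5 = 2

rB=2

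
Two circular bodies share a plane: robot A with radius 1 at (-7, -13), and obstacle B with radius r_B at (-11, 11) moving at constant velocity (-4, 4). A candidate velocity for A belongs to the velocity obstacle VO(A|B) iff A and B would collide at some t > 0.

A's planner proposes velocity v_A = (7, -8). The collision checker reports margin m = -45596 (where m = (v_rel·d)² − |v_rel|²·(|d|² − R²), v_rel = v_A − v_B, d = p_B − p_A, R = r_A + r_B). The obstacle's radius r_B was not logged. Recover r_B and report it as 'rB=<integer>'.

m = -45596
d = (-4, 24);  v_rel = (11, -12),  |v_rel|² = 265
v_rel×d = (11)·(24) − (-12)·(-4) = 216
since m = R²·265 − 216²:  R² = (46656 + -45596) / 265 = 4
R = √4 = 2  ⇒  r_B = 2 − 1 = 1

rB=1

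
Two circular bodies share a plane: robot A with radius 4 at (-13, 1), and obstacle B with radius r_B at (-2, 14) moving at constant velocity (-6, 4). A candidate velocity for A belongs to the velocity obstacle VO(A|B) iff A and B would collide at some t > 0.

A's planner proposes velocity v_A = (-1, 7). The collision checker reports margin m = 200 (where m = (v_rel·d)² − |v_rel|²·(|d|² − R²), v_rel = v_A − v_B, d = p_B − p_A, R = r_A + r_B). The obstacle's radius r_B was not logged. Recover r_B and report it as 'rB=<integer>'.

m = 200
d = (11, 13);  v_rel = (5, 3),  |v_rel|² = 34
v_rel×d = (5)·(13) − (3)·(11) = 32
since m = R²·34 − 32²:  R² = (1024 + 200) / 34 = 36
R = √36 = 6  ⇒  r_B = 6 − 4 = 2

rB=2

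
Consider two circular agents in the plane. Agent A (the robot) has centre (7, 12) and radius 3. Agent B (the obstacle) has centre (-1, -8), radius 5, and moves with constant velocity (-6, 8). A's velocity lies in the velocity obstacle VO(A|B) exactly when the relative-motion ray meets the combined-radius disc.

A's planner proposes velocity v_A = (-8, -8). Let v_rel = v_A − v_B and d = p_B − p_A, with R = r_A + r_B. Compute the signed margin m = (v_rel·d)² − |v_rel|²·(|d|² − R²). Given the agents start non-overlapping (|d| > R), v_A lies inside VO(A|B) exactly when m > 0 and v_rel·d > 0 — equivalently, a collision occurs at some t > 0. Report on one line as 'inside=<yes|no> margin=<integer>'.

d = (-8, -20),  |d|² = 464;  R = 3+5 = 8,  c = 464−8² = 400
v_rel = (-2, -16),  |v_rel|² = 260;  v_rel·d = (-2)·(-8) + (-16)·(-20) = 336
260·t² − 672·t + 400 = 0  ⇒  m = 336² − 260·400 = 8896
m = 8896 > 0,  v_rel·d = 336 > 0  ⇒  inside

inside=yes margin=8896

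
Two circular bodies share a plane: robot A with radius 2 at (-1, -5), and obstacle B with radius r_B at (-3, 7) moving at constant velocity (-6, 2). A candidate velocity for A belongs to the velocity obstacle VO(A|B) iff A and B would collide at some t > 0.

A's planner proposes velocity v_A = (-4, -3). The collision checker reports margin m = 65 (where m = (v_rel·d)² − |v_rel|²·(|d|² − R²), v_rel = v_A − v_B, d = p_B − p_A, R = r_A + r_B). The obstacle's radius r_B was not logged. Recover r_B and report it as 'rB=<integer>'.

m = 65
d = (-2, 12);  v_rel = (2, -5),  |v_rel|² = 29
v_rel×d = (2)·(12) − (-5)·(-2) = 14
since m = R²·29 − 14²:  R² = (196 + 65) / 29 = 9
R = √9 = 3  ⇒  r_B = 3 − 2 = 1

rB=1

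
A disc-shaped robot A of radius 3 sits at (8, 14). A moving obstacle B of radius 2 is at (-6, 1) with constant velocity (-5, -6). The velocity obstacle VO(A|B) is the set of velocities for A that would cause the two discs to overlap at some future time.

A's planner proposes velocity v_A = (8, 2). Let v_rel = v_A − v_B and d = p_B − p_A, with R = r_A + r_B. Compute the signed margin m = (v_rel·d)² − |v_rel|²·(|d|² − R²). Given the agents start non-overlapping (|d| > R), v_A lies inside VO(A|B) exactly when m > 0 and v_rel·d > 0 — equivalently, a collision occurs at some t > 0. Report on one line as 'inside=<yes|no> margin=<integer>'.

d = (-14, -13),  |d|² = 365;  R = 3+2 = 5,  c = 365−5² = 340
v_rel = (13, 8),  |v_rel|² = 233;  v_rel·d = (13)·(-14) + (8)·(-13) = -286
233·t² + 572·t + 340 = 0  ⇒  m = (-286)² − 233·340 = 2576
m = 2576 > 0,  v_rel·d = -286 < 0  ⇒  outside

inside=no margin=2576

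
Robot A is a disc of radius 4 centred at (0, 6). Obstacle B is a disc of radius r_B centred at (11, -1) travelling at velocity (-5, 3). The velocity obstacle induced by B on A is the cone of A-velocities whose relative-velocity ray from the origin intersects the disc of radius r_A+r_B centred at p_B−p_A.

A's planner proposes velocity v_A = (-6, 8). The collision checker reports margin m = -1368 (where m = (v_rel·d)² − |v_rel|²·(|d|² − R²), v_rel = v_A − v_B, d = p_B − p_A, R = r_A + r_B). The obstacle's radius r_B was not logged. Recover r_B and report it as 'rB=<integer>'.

m = -1368
d = (11, -7);  v_rel = (-1, 5),  |v_rel|² = 26
v_rel×d = (-1)·(-7) − (5)·(11) = -48
since m = R²·26 − (-48)²:  R² = (2304 + -1368) / 26 = 36
R = √36 = 6  ⇒  r_B = 6 − 4 = 2

rB=2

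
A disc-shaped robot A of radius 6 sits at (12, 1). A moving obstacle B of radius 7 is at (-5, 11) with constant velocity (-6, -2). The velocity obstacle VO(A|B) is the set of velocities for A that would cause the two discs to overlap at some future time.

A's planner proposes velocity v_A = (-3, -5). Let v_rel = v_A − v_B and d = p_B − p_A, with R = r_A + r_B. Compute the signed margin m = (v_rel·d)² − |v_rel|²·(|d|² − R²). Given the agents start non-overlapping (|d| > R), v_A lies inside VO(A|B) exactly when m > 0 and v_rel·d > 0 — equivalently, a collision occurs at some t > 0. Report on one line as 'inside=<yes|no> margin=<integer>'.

d = (-17, 10),  |d|² = 389;  R = 6+7 = 13,  c = 389−13² = 220
v_rel = (3, -3),  |v_rel|² = 18;  v_rel·d = (3)·(-17) + (-3)·(10) = -81
18·t² + 162·t + 220 = 0  ⇒  m = (-81)² − 18·220 = 2601
m = 2601 > 0,  v_rel·d = -81 < 0  ⇒  outside

inside=no margin=2601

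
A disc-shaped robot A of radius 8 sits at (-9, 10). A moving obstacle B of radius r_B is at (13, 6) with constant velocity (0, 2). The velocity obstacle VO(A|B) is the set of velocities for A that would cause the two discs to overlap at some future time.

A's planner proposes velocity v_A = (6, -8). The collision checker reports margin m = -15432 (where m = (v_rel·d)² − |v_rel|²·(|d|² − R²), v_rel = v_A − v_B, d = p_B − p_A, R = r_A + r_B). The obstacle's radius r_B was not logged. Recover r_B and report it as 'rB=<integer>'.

m = -15432
d = (22, -4);  v_rel = (6, -10),  |v_rel|² = 136
v_rel×d = (6)·(-4) − (-10)·(22) = 196
since m = R²·136 − 196²:  R² = (38416 + -15432) / 136 = 169
R = √169 = 13  ⇒  r_B = 13 − 8 = 5

rB=5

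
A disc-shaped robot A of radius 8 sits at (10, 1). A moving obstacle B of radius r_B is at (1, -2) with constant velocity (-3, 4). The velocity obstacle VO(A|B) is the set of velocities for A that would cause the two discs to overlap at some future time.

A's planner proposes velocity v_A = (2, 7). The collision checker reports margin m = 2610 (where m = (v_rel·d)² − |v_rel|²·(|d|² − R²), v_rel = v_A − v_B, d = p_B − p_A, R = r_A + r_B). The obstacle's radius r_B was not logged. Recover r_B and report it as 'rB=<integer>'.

m = 2610
d = (-9, -3);  v_rel = (5, 3),  |v_rel|² = 34
v_rel×d = (5)·(-3) − (3)·(-9) = 12
since m = R²·34 − 12²:  R² = (144 + 2610) / 34 = 81
R = √81 = 9  ⇒  r_B = 9 − 8 = 1

rB=1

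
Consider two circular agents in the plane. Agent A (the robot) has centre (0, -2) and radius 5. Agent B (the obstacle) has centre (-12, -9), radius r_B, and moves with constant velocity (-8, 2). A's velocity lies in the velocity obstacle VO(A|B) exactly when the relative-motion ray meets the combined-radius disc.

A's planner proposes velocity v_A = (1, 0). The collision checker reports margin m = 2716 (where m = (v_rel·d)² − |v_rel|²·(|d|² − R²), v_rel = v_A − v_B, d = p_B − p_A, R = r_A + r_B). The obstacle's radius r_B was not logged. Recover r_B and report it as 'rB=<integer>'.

m = 2716
d = (-12, -7);  v_rel = (9, -2),  |v_rel|² = 85
v_rel×d = (9)·(-7) − (-2)·(-12) = -87
since m = R²·85 − (-87)²:  R² = (7569 + 2716) / 85 = 121
R = √121 = 11  ⇒  r_B = 11 − 5 = 6

rB=6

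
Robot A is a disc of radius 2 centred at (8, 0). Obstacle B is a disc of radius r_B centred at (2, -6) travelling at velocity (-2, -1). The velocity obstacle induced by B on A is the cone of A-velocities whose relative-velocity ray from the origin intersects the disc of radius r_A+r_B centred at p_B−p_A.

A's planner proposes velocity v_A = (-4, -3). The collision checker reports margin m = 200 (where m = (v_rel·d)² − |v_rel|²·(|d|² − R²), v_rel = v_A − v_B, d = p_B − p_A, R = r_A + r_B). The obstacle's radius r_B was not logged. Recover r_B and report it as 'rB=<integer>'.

m = 200
d = (-6, -6);  v_rel = (-2, -2),  |v_rel|² = 8
v_rel×d = (-2)·(-6) − (-2)·(-6) = 0
since m = R²·8 − 0²:  R² = (0 + 200) / 8 = 25
R = √25 = 5  ⇒  r_B = 5 − 2 = 3

rB=3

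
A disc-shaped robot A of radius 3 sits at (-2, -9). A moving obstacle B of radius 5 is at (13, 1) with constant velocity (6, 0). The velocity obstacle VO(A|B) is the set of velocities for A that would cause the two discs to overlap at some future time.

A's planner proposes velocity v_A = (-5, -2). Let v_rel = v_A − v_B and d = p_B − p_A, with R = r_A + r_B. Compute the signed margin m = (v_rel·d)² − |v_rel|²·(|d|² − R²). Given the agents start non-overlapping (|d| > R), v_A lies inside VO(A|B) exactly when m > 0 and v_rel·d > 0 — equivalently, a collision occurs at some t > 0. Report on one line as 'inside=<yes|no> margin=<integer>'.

d = (15, 10),  |d|² = 325;  R = 3+5 = 8,  c = 325−8² = 261
v_rel = (-11, -2),  |v_rel|² = 125;  v_rel·d = (-11)·(15) + (-2)·(10) = -185
125·t² + 370·t + 261 = 0  ⇒  m = (-185)² − 125·261 = 1600
m = 1600 > 0,  v_rel·d = -185 < 0  ⇒  outside

inside=no margin=1600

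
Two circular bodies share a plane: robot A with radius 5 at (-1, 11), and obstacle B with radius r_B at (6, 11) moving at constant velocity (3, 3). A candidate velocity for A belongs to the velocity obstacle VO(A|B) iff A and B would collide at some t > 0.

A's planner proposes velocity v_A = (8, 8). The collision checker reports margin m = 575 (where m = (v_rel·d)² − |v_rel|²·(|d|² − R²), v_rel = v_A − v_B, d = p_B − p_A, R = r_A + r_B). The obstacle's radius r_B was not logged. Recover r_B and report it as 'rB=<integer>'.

m = 575
d = (7, 0);  v_rel = (5, 5),  |v_rel|² = 50
v_rel×d = (5)·(0) − (5)·(7) = -35
since m = R²·50 − (-35)²:  R² = (1225 + 575) / 50 = 36
R = √36 = 6  ⇒  r_B = 6 − 5 = 1

rB=1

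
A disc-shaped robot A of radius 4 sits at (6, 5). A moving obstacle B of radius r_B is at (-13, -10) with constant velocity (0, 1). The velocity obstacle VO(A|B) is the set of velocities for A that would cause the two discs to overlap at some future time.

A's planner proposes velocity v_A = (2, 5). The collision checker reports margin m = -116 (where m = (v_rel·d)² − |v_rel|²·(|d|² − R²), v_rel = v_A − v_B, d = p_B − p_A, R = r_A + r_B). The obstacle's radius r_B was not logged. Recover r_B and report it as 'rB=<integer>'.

m = -116
d = (-19, -15);  v_rel = (2, 4),  |v_rel|² = 20
v_rel×d = (2)·(-15) − (4)·(-19) = 46
since m = R²·20 − 46²:  R² = (2116 + -116) / 20 = 100
R = √100 = 10  ⇒  r_B = 10 − 4 = 6

rB=6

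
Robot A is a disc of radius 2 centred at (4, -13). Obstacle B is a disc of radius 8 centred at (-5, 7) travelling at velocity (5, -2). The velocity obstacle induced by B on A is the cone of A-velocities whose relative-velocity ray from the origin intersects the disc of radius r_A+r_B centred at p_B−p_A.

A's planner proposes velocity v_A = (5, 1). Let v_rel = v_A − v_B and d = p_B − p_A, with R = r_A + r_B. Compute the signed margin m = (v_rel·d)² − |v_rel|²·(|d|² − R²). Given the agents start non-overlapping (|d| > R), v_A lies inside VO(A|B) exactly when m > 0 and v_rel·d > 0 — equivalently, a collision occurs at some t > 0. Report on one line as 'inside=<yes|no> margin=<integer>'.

d = (-9, 20),  |d|² = 481;  R = 2+8 = 10,  c = 481−10² = 381
v_rel = (0, 3),  |v_rel|² = 9;  v_rel·d = (0)·(-9) + (3)·(20) = 60
9·t² − 120·t + 381 = 0  ⇒  m = 60² − 9·381 = 171
m = 171 > 0,  v_rel·d = 60 > 0  ⇒  inside

inside=yes margin=171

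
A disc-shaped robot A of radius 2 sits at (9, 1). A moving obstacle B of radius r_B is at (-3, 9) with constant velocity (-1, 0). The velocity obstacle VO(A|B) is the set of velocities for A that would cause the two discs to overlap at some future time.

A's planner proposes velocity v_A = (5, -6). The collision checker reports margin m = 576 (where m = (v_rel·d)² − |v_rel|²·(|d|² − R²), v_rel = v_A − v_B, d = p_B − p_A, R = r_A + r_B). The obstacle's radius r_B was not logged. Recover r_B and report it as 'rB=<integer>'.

m = 576
d = (-12, 8);  v_rel = (6, -6),  |v_rel|² = 72
v_rel×d = (6)·(8) − (-6)·(-12) = -24
since m = R²·72 − (-24)²:  R² = (576 + 576) / 72 = 16
R = √16 = 4  ⇒  r_B = 4 − 2 = 2

rB=2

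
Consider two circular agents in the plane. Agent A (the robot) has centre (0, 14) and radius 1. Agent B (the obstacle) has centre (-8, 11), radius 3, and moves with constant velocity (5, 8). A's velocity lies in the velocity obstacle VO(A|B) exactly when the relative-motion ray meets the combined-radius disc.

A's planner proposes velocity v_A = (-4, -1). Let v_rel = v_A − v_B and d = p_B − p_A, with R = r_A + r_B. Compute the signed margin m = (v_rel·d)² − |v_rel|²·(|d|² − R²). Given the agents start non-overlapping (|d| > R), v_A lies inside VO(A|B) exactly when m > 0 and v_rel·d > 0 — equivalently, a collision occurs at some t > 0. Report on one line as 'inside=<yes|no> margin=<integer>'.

d = (-8, -3),  |d|² = 73;  R = 1+3 = 4,  c = 73−4² = 57
v_rel = (-9, -9),  |v_rel|² = 162;  v_rel·d = (-9)·(-8) + (-9)·(-3) = 99
162·t² − 198·t + 57 = 0  ⇒  m = 99² − 162·57 = 567
m = 567 > 0,  v_rel·d = 99 > 0  ⇒  inside

inside=yes margin=567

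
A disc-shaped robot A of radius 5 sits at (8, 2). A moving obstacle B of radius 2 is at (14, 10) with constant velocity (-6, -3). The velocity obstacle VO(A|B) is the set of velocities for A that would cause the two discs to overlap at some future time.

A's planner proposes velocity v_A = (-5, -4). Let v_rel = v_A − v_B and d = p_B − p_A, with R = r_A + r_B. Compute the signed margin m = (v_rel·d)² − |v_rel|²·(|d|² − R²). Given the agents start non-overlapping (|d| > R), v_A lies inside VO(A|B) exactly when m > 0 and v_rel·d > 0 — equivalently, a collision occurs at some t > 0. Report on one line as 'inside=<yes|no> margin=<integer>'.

d = (6, 8),  |d|² = 100;  R = 5+2 = 7,  c = 100−7² = 51
v_rel = (1, -1),  |v_rel|² = 2;  v_rel·d = (1)·(6) + (-1)·(8) = -2
2·t² + 4·t + 51 = 0  ⇒  m = (-2)² − 2·51 = -98
m = -98 < 0,  v_rel·d = -2 < 0  ⇒  outside

inside=no margin=-98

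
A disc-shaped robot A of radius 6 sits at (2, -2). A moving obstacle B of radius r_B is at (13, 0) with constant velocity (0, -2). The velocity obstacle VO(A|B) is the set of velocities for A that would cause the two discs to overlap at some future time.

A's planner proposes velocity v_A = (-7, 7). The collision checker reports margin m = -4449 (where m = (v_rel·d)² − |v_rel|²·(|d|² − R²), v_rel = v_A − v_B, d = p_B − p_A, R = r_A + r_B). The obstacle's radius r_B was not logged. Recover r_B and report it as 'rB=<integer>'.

m = -4449
d = (11, 2);  v_rel = (-7, 9),  |v_rel|² = 130
v_rel×d = (-7)·(2) − (9)·(11) = -113
since m = R²·130 − (-113)²:  R² = (12769 + -4449) / 130 = 64
R = √64 = 8  ⇒  r_B = 8 − 6 = 2

rB=2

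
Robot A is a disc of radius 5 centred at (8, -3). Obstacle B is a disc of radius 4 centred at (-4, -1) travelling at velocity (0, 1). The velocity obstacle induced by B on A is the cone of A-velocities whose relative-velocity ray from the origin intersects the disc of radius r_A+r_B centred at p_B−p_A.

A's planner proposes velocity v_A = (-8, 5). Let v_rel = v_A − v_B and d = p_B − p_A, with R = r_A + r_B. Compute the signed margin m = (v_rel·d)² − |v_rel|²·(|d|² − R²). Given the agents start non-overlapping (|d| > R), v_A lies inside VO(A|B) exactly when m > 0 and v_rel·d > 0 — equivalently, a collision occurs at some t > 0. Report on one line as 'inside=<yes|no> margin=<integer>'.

d = (-12, 2),  |d|² = 148;  R = 5+4 = 9,  c = 148−9² = 67
v_rel = (-8, 4),  |v_rel|² = 80;  v_rel·d = (-8)·(-12) + (4)·(2) = 104
80·t² − 208·t + 67 = 0  ⇒  m = 104² − 80·67 = 5456
m = 5456 > 0,  v_rel·d = 104 > 0  ⇒  inside

inside=yes margin=5456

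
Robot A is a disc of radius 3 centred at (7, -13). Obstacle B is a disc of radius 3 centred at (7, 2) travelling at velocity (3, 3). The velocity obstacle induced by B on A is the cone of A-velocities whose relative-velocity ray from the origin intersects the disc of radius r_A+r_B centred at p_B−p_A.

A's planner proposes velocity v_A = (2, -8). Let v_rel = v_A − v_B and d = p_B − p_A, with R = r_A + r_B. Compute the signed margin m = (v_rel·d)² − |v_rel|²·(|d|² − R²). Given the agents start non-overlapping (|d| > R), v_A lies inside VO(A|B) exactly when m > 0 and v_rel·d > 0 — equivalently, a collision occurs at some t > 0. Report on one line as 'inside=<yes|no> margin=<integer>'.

d = (0, 15),  |d|² = 225;  R = 3+3 = 6,  c = 225−6² = 189
v_rel = (-1, -11),  |v_rel|² = 122;  v_rel·d = (-1)·(0) + (-11)·(15) = -165
122·t² + 330·t + 189 = 0  ⇒  m = (-165)² − 122·189 = 4167
m = 4167 > 0,  v_rel·d = -165 < 0  ⇒  outside

inside=no margin=4167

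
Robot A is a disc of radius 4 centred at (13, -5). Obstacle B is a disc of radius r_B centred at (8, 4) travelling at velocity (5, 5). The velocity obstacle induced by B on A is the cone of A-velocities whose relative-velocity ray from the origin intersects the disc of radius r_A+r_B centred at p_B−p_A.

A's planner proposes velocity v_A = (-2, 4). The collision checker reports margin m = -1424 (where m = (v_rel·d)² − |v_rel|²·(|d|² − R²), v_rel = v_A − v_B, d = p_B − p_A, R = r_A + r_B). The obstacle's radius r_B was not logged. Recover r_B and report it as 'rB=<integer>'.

m = -1424
d = (-5, 9);  v_rel = (-7, -1),  |v_rel|² = 50
v_rel×d = (-7)·(9) − (-1)·(-5) = -68
since m = R²·50 − (-68)²:  R² = (4624 + -1424) / 50 = 64
R = √64 = 8  ⇒  r_B = 8 − 4 = 4

rB=4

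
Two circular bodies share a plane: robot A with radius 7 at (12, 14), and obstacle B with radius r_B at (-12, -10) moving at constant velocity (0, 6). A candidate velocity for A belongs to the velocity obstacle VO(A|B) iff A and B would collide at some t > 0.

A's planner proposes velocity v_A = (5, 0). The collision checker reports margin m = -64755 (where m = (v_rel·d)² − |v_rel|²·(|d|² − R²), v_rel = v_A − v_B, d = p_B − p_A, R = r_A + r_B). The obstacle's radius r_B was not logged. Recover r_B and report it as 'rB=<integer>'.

m = -64755
d = (-24, -24);  v_rel = (5, -6),  |v_rel|² = 61
v_rel×d = (5)·(-24) − (-6)·(-24) = -264
since m = R²·61 − (-264)²:  R² = (69696 + -64755) / 61 = 81
R = √81 = 9  ⇒  r_B = 9 − 7 = 2

rB=2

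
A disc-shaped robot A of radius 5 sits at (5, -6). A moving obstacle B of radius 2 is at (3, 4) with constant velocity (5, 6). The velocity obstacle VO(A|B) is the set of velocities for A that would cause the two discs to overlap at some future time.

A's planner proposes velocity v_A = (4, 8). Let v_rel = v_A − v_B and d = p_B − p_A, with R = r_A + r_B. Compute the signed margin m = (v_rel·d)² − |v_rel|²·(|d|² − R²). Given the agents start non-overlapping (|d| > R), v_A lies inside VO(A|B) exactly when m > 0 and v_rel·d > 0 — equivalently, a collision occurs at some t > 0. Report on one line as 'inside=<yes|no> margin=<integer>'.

d = (-2, 10),  |d|² = 104;  R = 5+2 = 7,  c = 104−7² = 55
v_rel = (-1, 2),  |v_rel|² = 5;  v_rel·d = (-1)·(-2) + (2)·(10) = 22
5·t² − 44·t + 55 = 0  ⇒  m = 22² − 5·55 = 209
m = 209 > 0,  v_rel·d = 22 > 0  ⇒  inside

inside=yes margin=209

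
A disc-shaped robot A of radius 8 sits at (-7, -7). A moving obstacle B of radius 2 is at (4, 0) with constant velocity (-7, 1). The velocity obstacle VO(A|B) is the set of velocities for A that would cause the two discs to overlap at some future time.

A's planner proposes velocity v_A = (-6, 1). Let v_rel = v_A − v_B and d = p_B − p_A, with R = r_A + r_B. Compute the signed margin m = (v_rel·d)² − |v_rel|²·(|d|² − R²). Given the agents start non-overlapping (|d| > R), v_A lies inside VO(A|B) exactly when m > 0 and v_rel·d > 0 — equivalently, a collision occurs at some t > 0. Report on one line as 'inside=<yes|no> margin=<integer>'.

d = (11, 7),  |d|² = 170;  R = 8+2 = 10,  c = 170−10² = 70
v_rel = (1, 0),  |v_rel|² = 1;  v_rel·d = (1)·(11) + (0)·(7) = 11
1·t² − 22·t + 70 = 0  ⇒  m = 11² − 1·70 = 51
m = 51 > 0,  v_rel·d = 11 > 0  ⇒  inside

inside=yes margin=51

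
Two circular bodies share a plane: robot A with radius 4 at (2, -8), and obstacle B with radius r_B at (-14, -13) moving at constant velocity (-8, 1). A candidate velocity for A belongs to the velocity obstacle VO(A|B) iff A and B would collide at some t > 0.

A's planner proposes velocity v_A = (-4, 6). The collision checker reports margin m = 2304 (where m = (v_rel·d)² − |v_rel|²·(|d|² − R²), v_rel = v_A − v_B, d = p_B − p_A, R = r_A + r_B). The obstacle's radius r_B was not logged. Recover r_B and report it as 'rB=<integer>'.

m = 2304
d = (-16, -5);  v_rel = (4, 5),  |v_rel|² = 41
v_rel×d = (4)·(-5) − (5)·(-16) = 60
since m = R²·41 − 60²:  R² = (3600 + 2304) / 41 = 144
R = √144 = 12  ⇒  r_B = 12 − 4 = 8

rB=8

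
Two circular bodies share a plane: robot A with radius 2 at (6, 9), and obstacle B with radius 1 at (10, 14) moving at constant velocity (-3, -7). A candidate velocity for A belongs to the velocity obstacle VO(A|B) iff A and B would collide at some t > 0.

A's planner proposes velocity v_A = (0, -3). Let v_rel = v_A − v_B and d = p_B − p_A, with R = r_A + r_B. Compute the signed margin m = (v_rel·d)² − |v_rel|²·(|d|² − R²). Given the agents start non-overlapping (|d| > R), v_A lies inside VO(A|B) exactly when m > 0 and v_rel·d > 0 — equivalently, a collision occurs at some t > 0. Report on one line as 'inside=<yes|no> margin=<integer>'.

d = (4, 5),  |d|² = 41;  R = 2+1 = 3,  c = 41−3² = 32
v_rel = (3, 4),  |v_rel|² = 25;  v_rel·d = (3)·(4) + (4)·(5) = 32
25·t² − 64·t + 32 = 0  ⇒  m = 32² − 25·32 = 224
m = 224 > 0,  v_rel·d = 32 > 0  ⇒  inside

inside=yes margin=224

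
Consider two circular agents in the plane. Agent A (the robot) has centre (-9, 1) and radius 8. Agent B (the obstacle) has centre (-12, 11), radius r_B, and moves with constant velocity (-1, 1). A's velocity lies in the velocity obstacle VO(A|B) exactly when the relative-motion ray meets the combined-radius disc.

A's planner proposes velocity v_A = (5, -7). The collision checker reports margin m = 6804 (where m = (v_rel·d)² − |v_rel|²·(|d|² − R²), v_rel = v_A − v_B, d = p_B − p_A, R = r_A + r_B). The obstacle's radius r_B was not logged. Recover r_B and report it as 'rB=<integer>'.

m = 6804
d = (-3, 10);  v_rel = (6, -8),  |v_rel|² = 100
v_rel×d = (6)·(10) − (-8)·(-3) = 36
since m = R²·100 − 36²:  R² = (1296 + 6804) / 100 = 81
R = √81 = 9  ⇒  r_B = 9 − 8 = 1

rB=1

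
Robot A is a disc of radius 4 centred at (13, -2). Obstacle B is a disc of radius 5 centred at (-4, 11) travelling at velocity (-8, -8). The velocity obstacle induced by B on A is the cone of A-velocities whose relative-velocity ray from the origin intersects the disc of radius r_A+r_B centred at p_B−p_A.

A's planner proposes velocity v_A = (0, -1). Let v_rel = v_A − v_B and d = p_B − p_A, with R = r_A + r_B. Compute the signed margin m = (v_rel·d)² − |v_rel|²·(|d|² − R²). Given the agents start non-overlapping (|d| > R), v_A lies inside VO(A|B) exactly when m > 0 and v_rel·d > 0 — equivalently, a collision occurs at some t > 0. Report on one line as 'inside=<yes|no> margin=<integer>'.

d = (-17, 13),  |d|² = 458;  R = 4+5 = 9,  c = 458−9² = 377
v_rel = (8, 7),  |v_rel|² = 113;  v_rel·d = (8)·(-17) + (7)·(13) = -45
113·t² + 90·t + 377 = 0  ⇒  m = (-45)² − 113·377 = -40576
m = -40576 < 0,  v_rel·d = -45 < 0  ⇒  outside

inside=no margin=-40576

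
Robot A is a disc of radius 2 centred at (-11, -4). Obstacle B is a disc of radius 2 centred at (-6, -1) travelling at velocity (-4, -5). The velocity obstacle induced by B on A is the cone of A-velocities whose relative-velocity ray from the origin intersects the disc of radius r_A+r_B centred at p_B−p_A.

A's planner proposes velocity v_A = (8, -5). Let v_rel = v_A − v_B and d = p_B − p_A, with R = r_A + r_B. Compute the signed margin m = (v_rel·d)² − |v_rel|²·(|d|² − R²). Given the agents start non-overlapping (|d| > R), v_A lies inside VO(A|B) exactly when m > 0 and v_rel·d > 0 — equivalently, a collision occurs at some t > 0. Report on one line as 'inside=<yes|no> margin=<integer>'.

d = (5, 3),  |d|² = 34;  R = 2+2 = 4,  c = 34−4² = 18
v_rel = (12, 0),  |v_rel|² = 144;  v_rel·d = (12)·(5) + (0)·(3) = 60
144·t² − 120·t + 18 = 0  ⇒  m = 60² − 144·18 = 1008
m = 1008 > 0,  v_rel·d = 60 > 0  ⇒  inside

inside=yes margin=1008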